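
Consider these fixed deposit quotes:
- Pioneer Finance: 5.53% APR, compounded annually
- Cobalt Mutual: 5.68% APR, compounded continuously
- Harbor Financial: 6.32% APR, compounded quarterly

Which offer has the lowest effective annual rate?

Pioneer Finance

Pioneer Finance: compounded annually, EAR = 5.530%
Cobalt Mutual: e^0.0568 − 1 = 5.844%
Harbor Financial: (1 + 0.0632/4)^4 − 1 = 6.471%
The lowest effective annual rate is Pioneer Finance at 5.530%.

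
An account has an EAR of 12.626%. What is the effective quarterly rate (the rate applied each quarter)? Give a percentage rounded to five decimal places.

3.01718%

The per-quarter rate i satisfies (1 + i)^4 = 1 + 0.12626.
i = 1.12626^(1/4) − 1 = 0.0301718 = 3.01718%.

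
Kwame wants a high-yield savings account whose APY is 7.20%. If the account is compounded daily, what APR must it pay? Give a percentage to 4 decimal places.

6.9533%

(1 + r/365)^365 − 1 = 0.0720, so 1 + r/365 = 1.0720^(1/365).
r/365 = 0.000191, so r = 0.069533 = 6.9533%.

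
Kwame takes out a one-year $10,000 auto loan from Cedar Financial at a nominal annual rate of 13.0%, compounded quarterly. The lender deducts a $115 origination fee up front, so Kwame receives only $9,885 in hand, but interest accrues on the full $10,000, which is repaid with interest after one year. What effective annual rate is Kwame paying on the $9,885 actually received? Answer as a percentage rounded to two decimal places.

Amount owed after one year: 10,000 × (1 + 0.130/4)^4 = 10,000 × 1.136476 = $11,364.76.
Effective rate on net proceeds: 11,364.76 / 9,885 − 1 = 0.149697 = 14.97%.

14.97%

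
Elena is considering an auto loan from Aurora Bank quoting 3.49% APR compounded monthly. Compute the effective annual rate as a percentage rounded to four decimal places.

3.5464%

EAR = (1 + 0.0349/12)^12 − 1.
= (1 + 0.002908)^12 − 1 = 1.035464 − 1 = 3.5464%.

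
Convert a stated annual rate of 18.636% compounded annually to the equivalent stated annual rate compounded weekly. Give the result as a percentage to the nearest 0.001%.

Compounded annually, EAR = nominal = 0.186360.
Solve (1 + r/52)^52 = 1.186360: r/52 = 1.186360^(1/52) − 1 = 0.003292, so r = 0.171171 = 17.117%.

17.117%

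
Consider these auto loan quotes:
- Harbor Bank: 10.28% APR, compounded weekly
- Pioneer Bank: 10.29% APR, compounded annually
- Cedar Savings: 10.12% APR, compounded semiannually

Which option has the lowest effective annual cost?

Harbor Bank: (1 + 0.1028/52)^52 − 1 = 10.816%
Pioneer Bank: compounded annually, EAR = 10.290%
Cedar Savings: (1 + 0.1012/2)^2 − 1 = 10.376%
The lowest effective annual rate is Pioneer Bank at 10.290%.

Pioneer Bank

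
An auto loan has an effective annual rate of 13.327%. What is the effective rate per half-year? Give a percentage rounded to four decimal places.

6.4552%

The per-half-year rate i satisfies (1 + i)^2 = 1 + 0.13327.
i = 1.13327^(1/2) − 1 = 0.0645515 = 6.4552%.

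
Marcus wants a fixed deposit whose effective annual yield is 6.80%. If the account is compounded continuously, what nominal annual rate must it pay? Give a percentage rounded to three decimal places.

Continuous: nominal r satisfies e^r − 1 = 0.0680.
r = ln(1 + 0.0680) = ln(1.0680) = 0.065788 = 6.579%.

6.579%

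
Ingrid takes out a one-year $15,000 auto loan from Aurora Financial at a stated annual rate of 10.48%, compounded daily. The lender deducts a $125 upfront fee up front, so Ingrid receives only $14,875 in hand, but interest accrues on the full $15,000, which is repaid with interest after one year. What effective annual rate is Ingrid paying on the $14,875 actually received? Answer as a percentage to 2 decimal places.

11.98%

Amount owed after one year: 15,000 × (1 + 0.1048/365)^365 = 15,000 × 1.110472 = $16,657.08.
Effective rate on net proceeds: 16,657.08 / 14,875 − 1 = 0.119803 = 11.98%.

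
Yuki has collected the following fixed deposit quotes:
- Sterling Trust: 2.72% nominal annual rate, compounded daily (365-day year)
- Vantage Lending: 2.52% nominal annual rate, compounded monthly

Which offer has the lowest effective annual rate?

Vantage Lending

Sterling Trust: (1 + 0.0272/365)^365 − 1 = 2.757%
Vantage Lending: (1 + 0.0252/12)^12 − 1 = 2.549%
The lowest effective annual rate is Vantage Lending at 2.549%.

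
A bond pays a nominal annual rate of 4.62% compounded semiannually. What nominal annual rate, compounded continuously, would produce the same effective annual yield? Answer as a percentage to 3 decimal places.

EAR = (1 + 0.0462/2)^2 − 1 = 0.046734.
Equivalent continuous rate: r = ln(1 + 0.046734) = 0.045674 = 4.567%.

4.567%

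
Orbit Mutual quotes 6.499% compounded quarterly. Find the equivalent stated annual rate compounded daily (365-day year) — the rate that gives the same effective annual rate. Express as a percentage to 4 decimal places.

EAR = (1 + 0.06499/4)^4 − 1 = 0.066591.
Solve (1 + r/365)^365 = 1.066591: r/365 = 1.066591^(1/365) − 1 = 0.000177, so r = 0.064473 = 6.4473%.

6.4473%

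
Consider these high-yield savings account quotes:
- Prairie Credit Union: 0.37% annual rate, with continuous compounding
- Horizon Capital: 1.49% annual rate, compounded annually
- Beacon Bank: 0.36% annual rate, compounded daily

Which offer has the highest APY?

Horizon Capital

Prairie Credit Union: e^0.0037 − 1 = 0.371%
Horizon Capital: compounded annually, EAR = 1.490%
Beacon Bank: (1 + 0.0036/365)^365 − 1 = 0.361%
The highest effective annual rate is Horizon Capital at 1.490%.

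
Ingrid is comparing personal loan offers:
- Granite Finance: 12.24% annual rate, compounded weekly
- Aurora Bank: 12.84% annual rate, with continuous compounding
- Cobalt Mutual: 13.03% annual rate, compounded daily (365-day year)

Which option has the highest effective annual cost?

Granite Finance: (1 + 0.1224/52)^52 − 1 = 13.004%
Aurora Bank: e^0.1284 − 1 = 13.701%
Cobalt Mutual: (1 + 0.1303/365)^365 − 1 = 13.914%
The highest effective annual rate is Cobalt Mutual at 13.914%.

Cobalt Mutual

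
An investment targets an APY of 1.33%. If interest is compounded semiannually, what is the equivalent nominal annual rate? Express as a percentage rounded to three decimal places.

1.326%

(1 + r/2)^2 − 1 = 0.0133, so 1 + r/2 = 1.0133^(1/2).
r/2 = 0.006628, so r = 0.013256 = 1.326%.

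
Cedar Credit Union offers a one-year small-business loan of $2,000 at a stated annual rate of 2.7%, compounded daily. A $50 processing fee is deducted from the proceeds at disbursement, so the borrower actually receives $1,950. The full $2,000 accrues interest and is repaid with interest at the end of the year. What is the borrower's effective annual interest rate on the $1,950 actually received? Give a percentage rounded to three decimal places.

Amount owed after one year: 2,000 × (1 + 0.027/365)^365 = 2,000 × 1.027367 = $2,054.73.
Effective rate on net proceeds: 2,054.73 / 1,950 − 1 = 0.053710 = 5.371%.

5.371%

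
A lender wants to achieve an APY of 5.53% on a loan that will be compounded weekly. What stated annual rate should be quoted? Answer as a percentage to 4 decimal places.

5.3853%

(1 + r/52)^52 − 1 = 0.0553, so 1 + r/52 = 1.0553^(1/52).
r/52 = 0.001036, so r = 0.053853 = 5.3853%.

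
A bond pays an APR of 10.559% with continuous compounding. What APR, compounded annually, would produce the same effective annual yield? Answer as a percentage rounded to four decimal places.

EAR under continuous compounding: e^0.10559 − 1 = 0.111366.
Compounded annually, the equivalent nominal rate is the EAR itself: 11.1366%.

11.1366%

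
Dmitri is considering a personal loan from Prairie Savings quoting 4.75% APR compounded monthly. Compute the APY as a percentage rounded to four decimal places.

EAR = (1 + 0.0475/12)^12 − 1.
= (1 + 0.003958)^12 − 1 = 1.048548 − 1 = 4.8548%.

4.8548%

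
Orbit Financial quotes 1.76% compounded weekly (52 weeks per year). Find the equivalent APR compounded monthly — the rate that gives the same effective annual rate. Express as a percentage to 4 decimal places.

1.7610%

EAR = (1 + 0.0176/52)^52 − 1 = 0.017753.
Solve (1 + r/12)^12 = 1.017753: r/12 = 1.017753^(1/12) − 1 = 0.001467, so r = 0.017610 = 1.7610%.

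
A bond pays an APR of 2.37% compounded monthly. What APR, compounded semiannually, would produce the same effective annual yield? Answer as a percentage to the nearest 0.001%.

EAR = (1 + 0.0237/12)^12 − 1 = 0.023959.
Solve (1 + r/2)^2 = 1.023959: r/2 = 1.023959^(1/2) − 1 = 0.011909, so r = 0.023817 = 2.382%.

2.382%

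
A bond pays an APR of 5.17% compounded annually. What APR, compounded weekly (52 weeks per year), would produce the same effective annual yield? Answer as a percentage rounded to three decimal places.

Compounded annually, EAR = nominal = 0.051700.
Solve (1 + r/52)^52 = 1.051700: r/52 = 1.051700^(1/52) − 1 = 0.000970, so r = 0.050432 = 5.043%.

5.043%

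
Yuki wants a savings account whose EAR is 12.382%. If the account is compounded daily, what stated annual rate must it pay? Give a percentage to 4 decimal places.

11.6752%

(1 + r/365)^365 − 1 = 0.12382, so 1 + r/365 = 1.12382^(1/365).
r/365 = 0.000320, so r = 0.116752 = 11.6752%.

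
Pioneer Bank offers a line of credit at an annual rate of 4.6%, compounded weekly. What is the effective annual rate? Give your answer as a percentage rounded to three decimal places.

4.705%

EAR = (1 + 0.046/52)^52 − 1.
= (1 + 0.000885)^52 − 1 = 1.047053 − 1 = 4.705%.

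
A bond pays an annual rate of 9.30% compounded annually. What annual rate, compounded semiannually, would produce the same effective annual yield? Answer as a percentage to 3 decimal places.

9.093%

Compounded annually, EAR = nominal = 0.093000.
Solve (1 + r/2)^2 = 1.093000: r/2 = 1.093000^(1/2) − 1 = 0.045466, so r = 0.090933 = 9.093%.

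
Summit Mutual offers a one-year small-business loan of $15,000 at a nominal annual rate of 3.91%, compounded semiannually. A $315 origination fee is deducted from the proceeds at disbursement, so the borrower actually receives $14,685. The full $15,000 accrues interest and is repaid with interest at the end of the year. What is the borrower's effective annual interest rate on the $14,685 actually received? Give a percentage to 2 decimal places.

Amount owed after one year: 15,000 × (1 + 0.0391/2)^2 = 15,000 × 1.039482 = $15,592.23.
Effective rate on net proceeds: 15,592.23 / 14,685 − 1 = 0.061780 = 6.18%.

6.18%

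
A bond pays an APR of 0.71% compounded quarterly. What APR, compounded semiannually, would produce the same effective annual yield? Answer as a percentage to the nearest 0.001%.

EAR = (1 + 0.0071/4)^4 − 1 = 0.007119.
Solve (1 + r/2)^2 = 1.007119: r/2 = 1.007119^(1/2) − 1 = 0.003553, so r = 0.007106 = 0.711%.

0.711%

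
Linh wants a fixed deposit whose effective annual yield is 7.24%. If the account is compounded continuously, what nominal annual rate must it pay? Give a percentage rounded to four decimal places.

Continuous: nominal r satisfies e^r − 1 = 0.0724.
r = ln(1 + 0.0724) = ln(1.0724) = 0.069899 = 6.9899%.

6.9899%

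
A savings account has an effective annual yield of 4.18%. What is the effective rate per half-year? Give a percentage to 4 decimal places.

2.0686%

The per-half-year rate i satisfies (1 + i)^2 = 1 + 0.0418.
i = 1.0418^(1/2) − 1 = 0.0206860 = 2.0686%.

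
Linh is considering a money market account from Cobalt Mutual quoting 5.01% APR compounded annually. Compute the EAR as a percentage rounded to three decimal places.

5.010%

Annual compounding means the effective rate equals the nominal rate: 5.010%.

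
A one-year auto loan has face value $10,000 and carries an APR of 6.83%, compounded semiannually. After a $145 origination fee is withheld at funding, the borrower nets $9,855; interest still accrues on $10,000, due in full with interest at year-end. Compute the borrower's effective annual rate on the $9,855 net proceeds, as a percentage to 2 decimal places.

8.52%

Amount owed after one year: 10,000 × (1 + 0.0683/2)^2 = 10,000 × 1.069466 = $10,694.66.
Effective rate on net proceeds: 10,694.66 / 9,855 − 1 = 0.085202 = 8.52%.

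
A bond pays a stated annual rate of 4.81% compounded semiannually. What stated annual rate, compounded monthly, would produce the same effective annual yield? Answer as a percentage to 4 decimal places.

EAR = (1 + 0.0481/2)^2 − 1 = 0.048678.
Solve (1 + r/12)^12 = 1.048678: r/12 = 1.048678^(1/12) − 1 = 0.003969, so r = 0.047625 = 4.7625%.

4.7625%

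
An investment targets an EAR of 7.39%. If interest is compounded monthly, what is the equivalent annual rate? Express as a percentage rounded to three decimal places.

7.151%

(1 + r/12)^12 − 1 = 0.0739, so 1 + r/12 = 1.0739^(1/12).
r/12 = 0.005959, so r = 0.071509 = 7.151%.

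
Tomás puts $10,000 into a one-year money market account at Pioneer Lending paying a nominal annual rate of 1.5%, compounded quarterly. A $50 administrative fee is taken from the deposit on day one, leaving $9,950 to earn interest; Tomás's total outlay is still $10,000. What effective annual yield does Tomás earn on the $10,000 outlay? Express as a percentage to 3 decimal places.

1.001%

Value after one year: 9,950 × (1 + 0.015/4)^4 = 9,950 × 1.015085 = $10,100.09.
Effective yield on the $10,000 outlay: 10,100.09 / 10,000 − 1 = 0.010009 = 1.001%.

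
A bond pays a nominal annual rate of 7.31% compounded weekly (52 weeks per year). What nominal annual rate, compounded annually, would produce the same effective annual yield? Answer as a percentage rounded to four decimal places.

7.5783%

EAR = (1 + 0.0731/52)^52 − 1 = 0.075783.
Compounded annually, the equivalent nominal rate is the EAR itself: 7.5783%.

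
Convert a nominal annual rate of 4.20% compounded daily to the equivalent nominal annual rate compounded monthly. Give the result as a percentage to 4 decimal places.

EAR = (1 + 0.0420/365)^365 − 1 = 0.042892.
Solve (1 + r/12)^12 = 1.042892: r/12 = 1.042892^(1/12) − 1 = 0.003506, so r = 0.042071 = 4.2071%.

4.2071%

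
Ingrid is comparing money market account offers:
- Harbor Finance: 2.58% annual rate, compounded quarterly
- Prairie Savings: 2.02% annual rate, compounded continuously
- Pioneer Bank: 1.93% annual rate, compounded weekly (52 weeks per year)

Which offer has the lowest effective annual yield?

Harbor Finance: (1 + 0.0258/4)^4 − 1 = 2.605%
Prairie Savings: e^0.0202 − 1 = 2.041%
Pioneer Bank: (1 + 0.0193/52)^52 − 1 = 1.948%
The lowest effective annual rate is Pioneer Bank at 1.948%.

Pioneer Bank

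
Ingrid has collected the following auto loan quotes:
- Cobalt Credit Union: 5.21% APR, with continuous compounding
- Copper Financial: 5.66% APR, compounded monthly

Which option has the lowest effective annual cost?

Cobalt Credit Union

Cobalt Credit Union: e^0.0521 − 1 = 5.348%
Copper Financial: (1 + 0.0566/12)^12 − 1 = 5.809%
The lowest effective annual rate is Cobalt Credit Union at 5.348%.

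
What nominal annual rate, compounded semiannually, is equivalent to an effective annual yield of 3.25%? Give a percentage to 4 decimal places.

(1 + r/2)^2 − 1 = 0.0325, so 1 + r/2 = 1.0325^(1/2).
r/2 = 0.016120, so r = 0.032240 = 3.2240%.

3.2240%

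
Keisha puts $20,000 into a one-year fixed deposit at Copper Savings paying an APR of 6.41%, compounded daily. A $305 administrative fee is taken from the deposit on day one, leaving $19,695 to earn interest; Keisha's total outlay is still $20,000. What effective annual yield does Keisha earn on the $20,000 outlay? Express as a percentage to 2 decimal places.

Value after one year: 19,695 × (1 + 0.0641/365)^365 = 19,695 × 1.066193 = $20,998.67.
Effective yield on the $20,000 outlay: 20,998.67 / 20,000 − 1 = 0.049934 = 4.99%.

4.99%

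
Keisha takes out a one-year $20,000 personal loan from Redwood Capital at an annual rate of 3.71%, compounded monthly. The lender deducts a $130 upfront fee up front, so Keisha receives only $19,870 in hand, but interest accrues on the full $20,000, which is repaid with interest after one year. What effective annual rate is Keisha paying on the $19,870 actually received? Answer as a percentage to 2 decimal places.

4.45%

Amount owed after one year: 20,000 × (1 + 0.0371/12)^12 = 20,000 × 1.037737 = $20,754.75.
Effective rate on net proceeds: 20,754.75 / 19,870 − 1 = 0.044527 = 4.45%.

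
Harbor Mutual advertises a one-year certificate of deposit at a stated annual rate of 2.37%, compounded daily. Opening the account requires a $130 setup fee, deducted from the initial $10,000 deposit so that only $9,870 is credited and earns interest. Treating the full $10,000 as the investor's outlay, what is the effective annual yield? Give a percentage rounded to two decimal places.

Value after one year: 9,870 × (1 + 0.0237/365)^365 = 9,870 × 1.023982 = $10,106.71.
Effective yield on the $10,000 outlay: 10,106.71 / 10,000 − 1 = 0.010671 = 1.07%.

1.07%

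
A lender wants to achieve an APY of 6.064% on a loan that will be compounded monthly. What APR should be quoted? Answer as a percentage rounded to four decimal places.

5.9017%

(1 + r/12)^12 − 1 = 0.06064, so 1 + r/12 = 1.06064^(1/12).
r/12 = 0.004918, so r = 0.059017 = 5.9017%.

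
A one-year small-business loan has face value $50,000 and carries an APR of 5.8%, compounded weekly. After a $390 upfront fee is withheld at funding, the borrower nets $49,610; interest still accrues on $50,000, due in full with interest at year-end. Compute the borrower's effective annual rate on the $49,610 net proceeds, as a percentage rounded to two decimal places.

6.80%

Amount owed after one year: 50,000 × (1 + 0.058/52)^52 = 50,000 × 1.059681 = $52,984.04.
Effective rate on net proceeds: 52,984.04 / 49,610 − 1 = 0.068011 = 6.80%.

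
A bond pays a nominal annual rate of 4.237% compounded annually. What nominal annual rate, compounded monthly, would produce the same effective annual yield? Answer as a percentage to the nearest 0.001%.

Compounded annually, EAR = nominal = 0.042370.
Solve (1 + r/12)^12 = 1.042370: r/12 = 1.042370^(1/12) − 1 = 0.003464, so r = 0.041569 = 4.157%.

4.157%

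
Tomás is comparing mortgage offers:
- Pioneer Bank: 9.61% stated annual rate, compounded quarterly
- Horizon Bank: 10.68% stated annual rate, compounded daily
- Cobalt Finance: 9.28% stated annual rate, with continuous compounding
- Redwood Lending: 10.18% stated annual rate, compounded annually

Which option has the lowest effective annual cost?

Cobalt Finance

Pioneer Bank: (1 + 0.0961/4)^4 − 1 = 9.962%
Horizon Bank: (1 + 0.1068/365)^365 − 1 = 11.269%
Cobalt Finance: e^0.0928 − 1 = 9.724%
Redwood Lending: compounded annually, EAR = 10.180%
The lowest effective annual rate is Cobalt Finance at 9.724%.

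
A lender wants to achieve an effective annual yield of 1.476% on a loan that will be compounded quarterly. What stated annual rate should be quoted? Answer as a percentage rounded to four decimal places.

(1 + r/4)^4 − 1 = 0.01476, so 1 + r/4 = 1.01476^(1/4).
r/4 = 0.003670, so r = 0.014679 = 1.4679%.

1.4679%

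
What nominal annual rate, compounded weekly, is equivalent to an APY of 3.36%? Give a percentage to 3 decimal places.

(1 + r/52)^52 − 1 = 0.0336, so 1 + r/52 = 1.0336^(1/52).
r/52 = 0.000636, so r = 0.033058 = 3.306%.

3.306%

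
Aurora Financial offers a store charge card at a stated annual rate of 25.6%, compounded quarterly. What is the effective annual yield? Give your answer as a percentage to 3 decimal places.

28.164%

EAR = (1 + 0.256/4)^4 − 1.
= 1.281641 − 1 = 28.164%.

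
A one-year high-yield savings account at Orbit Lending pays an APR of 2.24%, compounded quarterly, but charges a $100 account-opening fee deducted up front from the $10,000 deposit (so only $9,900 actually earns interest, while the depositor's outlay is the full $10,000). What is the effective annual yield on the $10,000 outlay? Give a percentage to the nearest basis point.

Value after one year: 9,900 × (1 + 0.0224/4)^4 = 9,900 × 1.022589 = $10,123.63.
Effective yield on the $10,000 outlay: 10,123.63 / 10,000 − 1 = 0.012363 = 1.24%.

1.24%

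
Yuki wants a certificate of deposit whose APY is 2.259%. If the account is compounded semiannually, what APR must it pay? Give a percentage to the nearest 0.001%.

2.246%

(1 + r/2)^2 − 1 = 0.02259, so 1 + r/2 = 1.02259^(1/2).
r/2 = 0.011232, so r = 0.022464 = 2.246%.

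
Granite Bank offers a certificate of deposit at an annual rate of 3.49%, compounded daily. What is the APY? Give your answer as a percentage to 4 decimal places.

3.5514%

EAR = (1 + 0.0349/365)^365 − 1.
= 1.035514 − 1 = 3.5514%.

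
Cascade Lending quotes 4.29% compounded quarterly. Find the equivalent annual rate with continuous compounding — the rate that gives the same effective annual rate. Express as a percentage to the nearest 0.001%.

EAR = (1 + 0.0429/4)^4 − 1 = 0.043595.
Equivalent continuous rate: r = ln(1 + 0.043595) = 0.042672 = 4.267%.

4.267%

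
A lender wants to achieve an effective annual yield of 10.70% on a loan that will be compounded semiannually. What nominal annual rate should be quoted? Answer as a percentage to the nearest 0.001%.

(1 + r/2)^2 − 1 = 0.1070, so 1 + r/2 = 1.1070^(1/2).
r/2 = 0.052141, so r = 0.104281 = 10.428%.

10.428%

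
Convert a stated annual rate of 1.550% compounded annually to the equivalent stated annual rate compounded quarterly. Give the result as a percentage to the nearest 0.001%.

Compounded annually, EAR = nominal = 0.015500.
Solve (1 + r/4)^4 = 1.015500: r/4 = 1.015500^(1/4) − 1 = 0.003853, so r = 0.015411 = 1.541%.

1.541%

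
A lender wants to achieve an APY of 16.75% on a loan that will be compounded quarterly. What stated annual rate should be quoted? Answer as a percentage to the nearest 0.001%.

15.790%

(1 + r/4)^4 − 1 = 0.1675, so 1 + r/4 = 1.1675^(1/4).
r/4 = 0.039475, so r = 0.157902 = 15.790%.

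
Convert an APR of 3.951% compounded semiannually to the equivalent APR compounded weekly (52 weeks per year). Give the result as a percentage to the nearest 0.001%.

EAR = (1 + 0.03951/2)^2 − 1 = 0.039900.
Solve (1 + r/52)^52 = 1.039900: r/52 = 1.039900^(1/52) − 1 = 0.000753, so r = 0.039140 = 3.914%.

3.914%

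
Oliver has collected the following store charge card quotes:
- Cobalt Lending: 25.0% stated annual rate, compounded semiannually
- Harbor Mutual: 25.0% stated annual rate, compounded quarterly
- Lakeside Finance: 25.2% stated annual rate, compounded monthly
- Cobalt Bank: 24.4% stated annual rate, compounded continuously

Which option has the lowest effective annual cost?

Cobalt Lending: (1 + 0.250/2)^2 − 1 = 26.562%
Harbor Mutual: (1 + 0.250/4)^4 − 1 = 27.443%
Lakeside Finance: (1 + 0.252/12)^12 − 1 = 28.324%
Cobalt Bank: e^0.244 − 1 = 27.634%
The lowest effective annual rate is Cobalt Lending at 26.562%.

Cobalt Lending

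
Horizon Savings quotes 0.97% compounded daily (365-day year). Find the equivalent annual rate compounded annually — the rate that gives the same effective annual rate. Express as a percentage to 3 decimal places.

EAR = (1 + 0.0097/365)^365 − 1 = 0.009747.
Compounded annually, the equivalent nominal rate is the EAR itself: 0.975%.

0.975%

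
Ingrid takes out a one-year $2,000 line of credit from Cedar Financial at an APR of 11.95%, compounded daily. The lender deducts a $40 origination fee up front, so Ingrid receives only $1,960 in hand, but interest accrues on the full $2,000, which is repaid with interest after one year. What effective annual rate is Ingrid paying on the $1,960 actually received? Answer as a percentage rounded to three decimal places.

Amount owed after one year: 2,000 × (1 + 0.1195/365)^365 = 2,000 × 1.126911 = $2,253.82.
Effective rate on net proceeds: 2,253.82 / 1,960 − 1 = 0.149909 = 14.991%.

14.991%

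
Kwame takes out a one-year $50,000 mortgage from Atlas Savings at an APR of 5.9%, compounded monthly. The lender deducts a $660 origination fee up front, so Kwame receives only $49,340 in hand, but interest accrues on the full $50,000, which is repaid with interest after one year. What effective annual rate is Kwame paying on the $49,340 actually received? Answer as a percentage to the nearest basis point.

7.48%

Amount owed after one year: 50,000 × (1 + 0.059/12)^12 = 50,000 × 1.060622 = $53,031.09.
Effective rate on net proceeds: 53,031.09 / 49,340 − 1 = 0.074809 = 7.48%.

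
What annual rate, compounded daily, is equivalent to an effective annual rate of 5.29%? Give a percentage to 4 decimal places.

5.1552%

(1 + r/365)^365 − 1 = 0.0529, so 1 + r/365 = 1.0529^(1/365).
r/365 = 0.000141, so r = 0.051552 = 5.1552%.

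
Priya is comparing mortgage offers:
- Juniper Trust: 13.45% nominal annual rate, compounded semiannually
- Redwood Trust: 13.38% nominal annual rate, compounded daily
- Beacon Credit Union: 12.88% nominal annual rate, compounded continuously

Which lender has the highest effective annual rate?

Redwood Trust

Juniper Trust: (1 + 0.1345/2)^2 − 1 = 13.902%
Redwood Trust: (1 + 0.1338/365)^365 − 1 = 14.314%
Beacon Credit Union: e^0.1288 − 1 = 13.746%
The highest effective annual rate is Redwood Trust at 14.314%.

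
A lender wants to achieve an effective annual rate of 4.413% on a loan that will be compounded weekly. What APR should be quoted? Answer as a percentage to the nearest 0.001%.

4.320%

(1 + r/52)^52 − 1 = 0.04413, so 1 + r/52 = 1.04413^(1/52).
r/52 = 0.000831, so r = 0.043202 = 4.320%.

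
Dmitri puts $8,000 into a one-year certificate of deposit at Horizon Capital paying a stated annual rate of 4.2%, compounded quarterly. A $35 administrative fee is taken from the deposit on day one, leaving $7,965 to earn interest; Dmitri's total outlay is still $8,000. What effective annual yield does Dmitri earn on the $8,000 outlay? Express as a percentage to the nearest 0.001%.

3.810%

Value after one year: 7,965 × (1 + 0.042/4)^4 = 7,965 × 1.042666 = $8,304.84.
Effective yield on the $8,000 outlay: 8,304.84 / 8,000 − 1 = 0.038104 = 3.810%.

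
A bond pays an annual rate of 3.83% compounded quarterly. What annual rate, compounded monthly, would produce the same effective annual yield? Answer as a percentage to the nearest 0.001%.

EAR = (1 + 0.0383/4)^4 − 1 = 0.038854.
Solve (1 + r/12)^12 = 1.038854: r/12 = 1.038854^(1/12) − 1 = 0.003182, so r = 0.038178 = 3.818%.

3.818%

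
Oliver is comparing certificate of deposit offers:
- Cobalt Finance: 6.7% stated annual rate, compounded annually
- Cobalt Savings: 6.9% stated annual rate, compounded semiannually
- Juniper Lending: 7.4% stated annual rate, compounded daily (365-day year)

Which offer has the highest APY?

Juniper Lending

Cobalt Finance: compounded annually, EAR = 6.700%
Cobalt Savings: (1 + 0.069/2)^2 − 1 = 7.019%
Juniper Lending: (1 + 0.074/365)^365 − 1 = 7.680%
The highest effective annual rate is Juniper Lending at 7.680%.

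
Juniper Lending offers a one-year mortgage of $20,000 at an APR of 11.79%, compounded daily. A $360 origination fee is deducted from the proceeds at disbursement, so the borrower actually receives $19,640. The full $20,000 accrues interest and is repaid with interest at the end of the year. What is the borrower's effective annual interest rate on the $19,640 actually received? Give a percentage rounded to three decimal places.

14.573%

Amount owed after one year: 20,000 × (1 + 0.1179/365)^365 = 20,000 × 1.125110 = $22,502.20.
Effective rate on net proceeds: 22,502.20 / 19,640 − 1 = 0.145733 = 14.573%.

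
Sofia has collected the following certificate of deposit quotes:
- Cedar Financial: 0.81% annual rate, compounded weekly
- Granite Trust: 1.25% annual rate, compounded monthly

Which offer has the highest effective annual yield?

Granite Trust

Cedar Financial: (1 + 0.0081/52)^52 − 1 = 0.813%
Granite Trust: (1 + 0.0125/12)^12 − 1 = 1.257%
The highest effective annual rate is Granite Trust at 1.257%.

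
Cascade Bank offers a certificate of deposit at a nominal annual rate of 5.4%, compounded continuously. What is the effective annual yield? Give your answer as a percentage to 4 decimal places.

With continuous compounding, EAR = e^0.054 − 1.
e^0.054 = 1.055485, so EAR = 0.055485 = 5.5485%.

5.5485%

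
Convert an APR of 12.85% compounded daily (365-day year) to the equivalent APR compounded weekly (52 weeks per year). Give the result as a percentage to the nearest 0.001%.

EAR = (1 + 0.1285/365)^365 − 1 = 0.137096.
Solve (1 + r/52)^52 = 1.137096: r/52 = 1.137096^(1/52) − 1 = 0.002474, so r = 0.128636 = 12.864%.

12.864%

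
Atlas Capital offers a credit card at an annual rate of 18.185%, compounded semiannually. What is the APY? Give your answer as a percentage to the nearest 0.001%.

19.012%

EAR = (1 + 0.18185/2)^2 − 1.
= 1.190117 − 1 = 19.012%.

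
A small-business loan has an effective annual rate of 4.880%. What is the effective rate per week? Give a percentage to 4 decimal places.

The per-week rate i satisfies (1 + i)^52 = 1 + 0.04880.
i = 1.04880^(1/52) − 1 = 0.0009167 = 0.0917%.

0.0917%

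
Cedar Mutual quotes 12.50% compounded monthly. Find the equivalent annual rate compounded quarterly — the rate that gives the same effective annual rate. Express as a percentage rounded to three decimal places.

EAR = (1 + 0.1250/12)^12 − 1 = 0.132416.
Solve (1 + r/4)^4 = 1.132416: r/4 = 1.132416^(1/4) − 1 = 0.031577, so r = 0.126307 = 12.631%.

12.631%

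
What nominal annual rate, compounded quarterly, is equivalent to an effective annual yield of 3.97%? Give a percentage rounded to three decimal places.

3.912%

(1 + r/4)^4 − 1 = 0.0397, so 1 + r/4 = 1.0397^(1/4).
r/4 = 0.009781, so r = 0.039122 = 3.912%.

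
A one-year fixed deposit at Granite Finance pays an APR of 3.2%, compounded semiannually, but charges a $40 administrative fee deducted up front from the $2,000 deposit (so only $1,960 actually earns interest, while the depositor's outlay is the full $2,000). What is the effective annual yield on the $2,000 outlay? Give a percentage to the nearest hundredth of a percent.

Value after one year: 1,960 × (1 + 0.032/2)^2 = 1,960 × 1.032256 = $2,023.22.
Effective yield on the $2,000 outlay: 2,023.22 / 2,000 − 1 = 0.011611 = 1.16%.

1.16%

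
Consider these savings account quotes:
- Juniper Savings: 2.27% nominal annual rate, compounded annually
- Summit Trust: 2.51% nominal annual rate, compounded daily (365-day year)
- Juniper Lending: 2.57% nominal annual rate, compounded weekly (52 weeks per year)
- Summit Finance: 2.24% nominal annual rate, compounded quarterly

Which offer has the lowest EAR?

Juniper Savings: compounded annually, EAR = 2.270%
Summit Trust: (1 + 0.0251/365)^365 − 1 = 2.542%
Juniper Lending: (1 + 0.0257/52)^52 − 1 = 2.603%
Summit Finance: (1 + 0.0224/4)^4 − 1 = 2.259%
The lowest effective annual rate is Summit Finance at 2.259%.

Summit Finance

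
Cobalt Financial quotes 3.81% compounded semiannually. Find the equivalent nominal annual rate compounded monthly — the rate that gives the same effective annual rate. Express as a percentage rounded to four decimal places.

3.7801%

EAR = (1 + 0.0381/2)^2 − 1 = 0.038463.
Solve (1 + r/12)^12 = 1.038463: r/12 = 1.038463^(1/12) − 1 = 0.003150, so r = 0.037801 = 3.7801%.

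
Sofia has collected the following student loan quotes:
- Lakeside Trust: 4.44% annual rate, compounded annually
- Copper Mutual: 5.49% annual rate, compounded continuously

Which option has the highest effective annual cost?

Lakeside Trust: compounded annually, EAR = 4.440%
Copper Mutual: e^0.0549 − 1 = 5.643%
The highest effective annual rate is Copper Mutual at 5.643%.

Copper Mutual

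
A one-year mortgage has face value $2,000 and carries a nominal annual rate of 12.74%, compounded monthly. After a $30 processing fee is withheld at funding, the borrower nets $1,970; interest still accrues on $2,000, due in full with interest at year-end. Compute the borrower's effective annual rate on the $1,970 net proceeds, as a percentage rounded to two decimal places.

15.24%

Amount owed after one year: 2,000 × (1 + 0.1274/12)^12 = 2,000 × 1.135109 = $2,270.22.
Effective rate on net proceeds: 2,270.22 / 1,970 − 1 = 0.152395 = 15.24%.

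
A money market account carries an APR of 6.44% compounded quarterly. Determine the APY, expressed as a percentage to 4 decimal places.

EAR = (1 + 0.0644/4)^4 − 1.
= (1 + 0.016100)^4 − 1 = 1.065972 − 1 = 6.5972%.

6.5972%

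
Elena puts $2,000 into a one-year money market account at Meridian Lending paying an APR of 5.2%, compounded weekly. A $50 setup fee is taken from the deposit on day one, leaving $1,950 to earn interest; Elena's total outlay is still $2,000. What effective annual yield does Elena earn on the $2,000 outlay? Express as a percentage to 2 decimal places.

2.70%

Value after one year: 1,950 × (1 + 0.052/52)^52 = 1,950 × 1.053348 = $2,054.03.
Effective yield on the $2,000 outlay: 2,054.03 / 2,000 − 1 = 0.027015 = 2.70%.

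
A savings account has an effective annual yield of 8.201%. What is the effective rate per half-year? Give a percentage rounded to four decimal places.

The per-half-year rate i satisfies (1 + i)^2 = 1 + 0.08201.
i = 1.08201^(1/2) − 1 = 0.0401971 = 4.0197%.

4.0197%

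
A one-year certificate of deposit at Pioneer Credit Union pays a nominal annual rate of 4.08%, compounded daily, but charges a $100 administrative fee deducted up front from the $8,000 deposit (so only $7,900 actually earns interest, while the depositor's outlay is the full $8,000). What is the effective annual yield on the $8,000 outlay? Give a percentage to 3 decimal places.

Value after one year: 7,900 × (1 + 0.0408/365)^365 = 7,900 × 1.041641 = $8,228.97.
Effective yield on the $8,000 outlay: 8,228.97 / 8,000 − 1 = 0.028621 = 2.862%.

2.862%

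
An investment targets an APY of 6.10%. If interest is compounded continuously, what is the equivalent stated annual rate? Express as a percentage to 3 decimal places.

Continuous: nominal r satisfies e^r − 1 = 0.0610.
r = ln(1 + 0.0610) = ln(1.0610) = 0.059212 = 5.921%.

5.921%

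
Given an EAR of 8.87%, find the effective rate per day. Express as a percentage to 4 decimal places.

0.0233%

The per-day rate i satisfies (1 + i)^365 = 1 + 0.0887.
i = 1.0887^(1/365) − 1 = 0.0002329 = 0.0233%.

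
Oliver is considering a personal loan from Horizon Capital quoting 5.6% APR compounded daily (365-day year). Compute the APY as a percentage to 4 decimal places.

EAR = (1 + 0.056/365)^365 − 1.
= 1.057593 − 1 = 5.7593%.

5.7593%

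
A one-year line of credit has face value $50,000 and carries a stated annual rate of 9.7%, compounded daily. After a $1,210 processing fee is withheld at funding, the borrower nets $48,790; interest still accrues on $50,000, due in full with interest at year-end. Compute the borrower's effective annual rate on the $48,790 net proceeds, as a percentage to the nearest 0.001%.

12.917%

Amount owed after one year: 50,000 × (1 + 0.097/365)^365 = 50,000 × 1.101846 = $55,092.31.
Effective rate on net proceeds: 55,092.31 / 48,790 − 1 = 0.129172 = 12.917%.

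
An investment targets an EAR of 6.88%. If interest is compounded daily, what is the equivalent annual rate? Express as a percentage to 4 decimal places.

6.6543%

(1 + r/365)^365 − 1 = 0.0688, so 1 + r/365 = 1.0688^(1/365).
r/365 = 0.000182, so r = 0.066543 = 6.6543%.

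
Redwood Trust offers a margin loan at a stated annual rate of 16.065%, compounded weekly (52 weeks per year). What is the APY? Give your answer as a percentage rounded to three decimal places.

17.398%

EAR = (1 + 0.16065/52)^52 − 1.
= (1 + 0.003089)^52 − 1 = 1.173983 − 1 = 17.398%.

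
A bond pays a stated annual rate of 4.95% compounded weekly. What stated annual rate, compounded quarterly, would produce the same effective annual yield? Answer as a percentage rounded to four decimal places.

EAR = (1 + 0.0495/52)^52 − 1 = 0.050721.
Solve (1 + r/4)^4 = 1.050721: r/4 = 1.050721^(1/4) − 1 = 0.012446, so r = 0.049784 = 4.9784%.

4.9784%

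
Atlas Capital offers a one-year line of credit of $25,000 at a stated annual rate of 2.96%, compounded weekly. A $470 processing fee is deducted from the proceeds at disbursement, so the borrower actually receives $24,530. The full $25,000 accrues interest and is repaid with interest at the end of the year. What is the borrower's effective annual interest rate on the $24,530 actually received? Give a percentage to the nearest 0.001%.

Amount owed after one year: 25,000 × (1 + 0.0296/52)^52 = 25,000 × 1.030034 = $25,750.84.
Effective rate on net proceeds: 25,750.84 / 24,530 − 1 = 0.049769 = 4.977%.

4.977%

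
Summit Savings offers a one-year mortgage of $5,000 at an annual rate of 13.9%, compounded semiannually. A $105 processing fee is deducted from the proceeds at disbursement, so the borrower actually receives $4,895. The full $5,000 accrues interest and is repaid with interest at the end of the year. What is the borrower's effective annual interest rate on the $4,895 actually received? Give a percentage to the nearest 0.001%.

Amount owed after one year: 5,000 × (1 + 0.139/2)^2 = 5,000 × 1.143830 = $5,719.15.
Effective rate on net proceeds: 5,719.15 / 4,895 − 1 = 0.168366 = 16.837%.

16.837%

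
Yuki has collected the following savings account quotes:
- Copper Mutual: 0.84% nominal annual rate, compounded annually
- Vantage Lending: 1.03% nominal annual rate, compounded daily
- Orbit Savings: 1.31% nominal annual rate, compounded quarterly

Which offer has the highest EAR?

Copper Mutual: compounded annually, EAR = 0.840%
Vantage Lending: (1 + 0.0103/365)^365 − 1 = 1.035%
Orbit Savings: (1 + 0.0131/4)^4 − 1 = 1.316%
The highest effective annual rate is Orbit Savings at 1.316%.

Orbit Savings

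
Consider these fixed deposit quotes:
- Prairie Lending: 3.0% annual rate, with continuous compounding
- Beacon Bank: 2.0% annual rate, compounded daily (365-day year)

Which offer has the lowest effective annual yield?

Beacon Bank

Prairie Lending: e^0.030 − 1 = 3.045%
Beacon Bank: (1 + 0.020/365)^365 − 1 = 2.020%
The lowest effective annual rate is Beacon Bank at 2.020%.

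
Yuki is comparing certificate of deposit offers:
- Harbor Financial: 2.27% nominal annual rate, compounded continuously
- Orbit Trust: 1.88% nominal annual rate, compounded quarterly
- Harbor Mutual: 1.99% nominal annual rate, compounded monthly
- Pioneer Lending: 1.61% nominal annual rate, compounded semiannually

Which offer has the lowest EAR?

Harbor Financial: e^0.0227 − 1 = 2.296%
Orbit Trust: (1 + 0.0188/4)^4 − 1 = 1.893%
Harbor Mutual: (1 + 0.0199/12)^12 − 1 = 2.008%
Pioneer Lending: (1 + 0.0161/2)^2 − 1 = 1.616%
The lowest effective annual rate is Pioneer Lending at 1.616%.

Pioneer Lending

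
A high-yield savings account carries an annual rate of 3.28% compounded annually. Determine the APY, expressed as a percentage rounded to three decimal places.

3.280%

Annual compounding means the effective rate equals the nominal rate: 3.280%.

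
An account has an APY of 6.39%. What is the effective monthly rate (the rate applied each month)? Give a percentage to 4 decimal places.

The per-month rate i satisfies (1 + i)^12 = 1 + 0.0639.
i = 1.0639^(1/12) − 1 = 0.0051751 = 0.5175%.

0.5175%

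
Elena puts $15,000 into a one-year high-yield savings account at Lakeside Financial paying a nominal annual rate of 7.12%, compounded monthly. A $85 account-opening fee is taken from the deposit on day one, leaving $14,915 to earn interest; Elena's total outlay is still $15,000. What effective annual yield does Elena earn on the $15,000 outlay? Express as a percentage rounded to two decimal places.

Value after one year: 14,915 × (1 + 0.0712/12)^12 = 14,915 × 1.073570 = $16,012.30.
Effective yield on the $15,000 outlay: 16,012.30 / 15,000 − 1 = 0.067487 = 6.75%.

6.75%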